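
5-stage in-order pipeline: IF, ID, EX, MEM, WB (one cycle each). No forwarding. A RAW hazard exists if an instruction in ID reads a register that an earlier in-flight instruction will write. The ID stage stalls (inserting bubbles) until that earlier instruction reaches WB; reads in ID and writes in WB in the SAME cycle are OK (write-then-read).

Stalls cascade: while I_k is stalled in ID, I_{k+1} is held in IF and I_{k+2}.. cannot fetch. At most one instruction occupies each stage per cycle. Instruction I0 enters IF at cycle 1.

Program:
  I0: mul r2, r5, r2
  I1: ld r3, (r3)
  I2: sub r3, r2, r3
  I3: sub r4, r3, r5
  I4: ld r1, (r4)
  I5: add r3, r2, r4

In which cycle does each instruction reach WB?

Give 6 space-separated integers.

Answer: 5 6 9 12 15 16

Derivation:
I0 mul r2 <- r5,r2: IF@1 ID@2 stall=0 (-) EX@3 MEM@4 WB@5
I1 ld r3 <- r3: IF@2 ID@3 stall=0 (-) EX@4 MEM@5 WB@6
I2 sub r3 <- r2,r3: IF@3 ID@4 stall=2 (RAW on I1.r3 (WB@6)) EX@7 MEM@8 WB@9
I3 sub r4 <- r3,r5: IF@4 ID@7 stall=2 (RAW on I2.r3 (WB@9)) EX@10 MEM@11 WB@12
I4 ld r1 <- r4: IF@7 ID@10 stall=2 (RAW on I3.r4 (WB@12)) EX@13 MEM@14 WB@15
I5 add r3 <- r2,r4: IF@10 ID@13 stall=0 (-) EX@14 MEM@15 WB@16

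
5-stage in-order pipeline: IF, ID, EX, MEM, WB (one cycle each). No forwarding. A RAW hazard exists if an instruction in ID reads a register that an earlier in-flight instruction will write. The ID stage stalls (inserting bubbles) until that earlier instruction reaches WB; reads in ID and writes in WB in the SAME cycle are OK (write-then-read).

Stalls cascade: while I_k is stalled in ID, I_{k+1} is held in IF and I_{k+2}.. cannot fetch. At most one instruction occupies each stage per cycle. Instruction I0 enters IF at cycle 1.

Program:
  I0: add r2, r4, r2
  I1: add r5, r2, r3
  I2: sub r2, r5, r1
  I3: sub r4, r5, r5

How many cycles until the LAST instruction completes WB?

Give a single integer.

I0 add r2 <- r4,r2: IF@1 ID@2 stall=0 (-) EX@3 MEM@4 WB@5
I1 add r5 <- r2,r3: IF@2 ID@3 stall=2 (RAW on I0.r2 (WB@5)) EX@6 MEM@7 WB@8
I2 sub r2 <- r5,r1: IF@3 ID@6 stall=2 (RAW on I1.r5 (WB@8)) EX@9 MEM@10 WB@11
I3 sub r4 <- r5,r5: IF@6 ID@9 stall=0 (-) EX@10 MEM@11 WB@12

Answer: 12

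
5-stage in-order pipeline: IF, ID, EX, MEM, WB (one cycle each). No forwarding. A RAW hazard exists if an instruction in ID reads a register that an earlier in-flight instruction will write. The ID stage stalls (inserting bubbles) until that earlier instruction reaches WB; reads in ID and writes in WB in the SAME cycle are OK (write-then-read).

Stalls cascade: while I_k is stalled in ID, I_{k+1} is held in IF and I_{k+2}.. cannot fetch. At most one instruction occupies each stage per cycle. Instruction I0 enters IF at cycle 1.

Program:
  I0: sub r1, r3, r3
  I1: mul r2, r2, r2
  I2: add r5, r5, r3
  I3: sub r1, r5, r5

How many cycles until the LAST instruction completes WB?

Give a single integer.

Answer: 10

Derivation:
I0 sub r1 <- r3,r3: IF@1 ID@2 stall=0 (-) EX@3 MEM@4 WB@5
I1 mul r2 <- r2,r2: IF@2 ID@3 stall=0 (-) EX@4 MEM@5 WB@6
I2 add r5 <- r5,r3: IF@3 ID@4 stall=0 (-) EX@5 MEM@6 WB@7
I3 sub r1 <- r5,r5: IF@4 ID@5 stall=2 (RAW on I2.r5 (WB@7)) EX@8 MEM@9 WB@10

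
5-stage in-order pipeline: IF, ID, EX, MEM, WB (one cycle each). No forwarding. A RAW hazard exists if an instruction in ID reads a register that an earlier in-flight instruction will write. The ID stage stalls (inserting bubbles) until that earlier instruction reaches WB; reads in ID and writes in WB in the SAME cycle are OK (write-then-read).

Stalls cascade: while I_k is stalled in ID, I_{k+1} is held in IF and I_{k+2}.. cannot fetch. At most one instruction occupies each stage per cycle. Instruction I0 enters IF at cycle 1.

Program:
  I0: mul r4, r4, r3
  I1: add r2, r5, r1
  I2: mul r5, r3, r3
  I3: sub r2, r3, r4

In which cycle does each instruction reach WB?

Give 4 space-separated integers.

I0 mul r4 <- r4,r3: IF@1 ID@2 stall=0 (-) EX@3 MEM@4 WB@5
I1 add r2 <- r5,r1: IF@2 ID@3 stall=0 (-) EX@4 MEM@5 WB@6
I2 mul r5 <- r3,r3: IF@3 ID@4 stall=0 (-) EX@5 MEM@6 WB@7
I3 sub r2 <- r3,r4: IF@4 ID@5 stall=0 (-) EX@6 MEM@7 WB@8

Answer: 5 6 7 8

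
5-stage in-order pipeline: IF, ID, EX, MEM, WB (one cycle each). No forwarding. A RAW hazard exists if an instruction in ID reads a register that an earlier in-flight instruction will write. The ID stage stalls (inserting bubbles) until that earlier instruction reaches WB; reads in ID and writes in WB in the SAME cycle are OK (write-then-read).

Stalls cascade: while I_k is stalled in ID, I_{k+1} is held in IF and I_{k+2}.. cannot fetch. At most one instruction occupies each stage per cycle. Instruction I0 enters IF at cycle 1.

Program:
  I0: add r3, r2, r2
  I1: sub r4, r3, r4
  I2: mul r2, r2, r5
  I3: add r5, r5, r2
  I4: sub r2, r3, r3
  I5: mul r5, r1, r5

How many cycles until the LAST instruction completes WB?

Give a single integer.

Answer: 15

Derivation:
I0 add r3 <- r2,r2: IF@1 ID@2 stall=0 (-) EX@3 MEM@4 WB@5
I1 sub r4 <- r3,r4: IF@2 ID@3 stall=2 (RAW on I0.r3 (WB@5)) EX@6 MEM@7 WB@8
I2 mul r2 <- r2,r5: IF@3 ID@6 stall=0 (-) EX@7 MEM@8 WB@9
I3 add r5 <- r5,r2: IF@6 ID@7 stall=2 (RAW on I2.r2 (WB@9)) EX@10 MEM@11 WB@12
I4 sub r2 <- r3,r3: IF@7 ID@10 stall=0 (-) EX@11 MEM@12 WB@13
I5 mul r5 <- r1,r5: IF@10 ID@11 stall=1 (RAW on I3.r5 (WB@12)) EX@13 MEM@14 WB@15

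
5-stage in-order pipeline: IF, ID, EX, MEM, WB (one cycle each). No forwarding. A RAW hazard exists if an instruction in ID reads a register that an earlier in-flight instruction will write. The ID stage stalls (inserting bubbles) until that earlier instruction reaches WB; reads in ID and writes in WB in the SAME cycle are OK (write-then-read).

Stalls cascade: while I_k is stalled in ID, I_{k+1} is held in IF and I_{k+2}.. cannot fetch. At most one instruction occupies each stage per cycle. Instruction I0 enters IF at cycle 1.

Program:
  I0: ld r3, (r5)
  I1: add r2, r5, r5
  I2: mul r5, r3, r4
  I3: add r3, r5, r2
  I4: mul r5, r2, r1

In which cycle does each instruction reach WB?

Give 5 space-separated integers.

Answer: 5 6 8 11 12

Derivation:
I0 ld r3 <- r5: IF@1 ID@2 stall=0 (-) EX@3 MEM@4 WB@5
I1 add r2 <- r5,r5: IF@2 ID@3 stall=0 (-) EX@4 MEM@5 WB@6
I2 mul r5 <- r3,r4: IF@3 ID@4 stall=1 (RAW on I0.r3 (WB@5)) EX@6 MEM@7 WB@8
I3 add r3 <- r5,r2: IF@4 ID@6 stall=2 (RAW on I2.r5 (WB@8)) EX@9 MEM@10 WB@11
I4 mul r5 <- r2,r1: IF@6 ID@9 stall=0 (-) EX@10 MEM@11 WB@12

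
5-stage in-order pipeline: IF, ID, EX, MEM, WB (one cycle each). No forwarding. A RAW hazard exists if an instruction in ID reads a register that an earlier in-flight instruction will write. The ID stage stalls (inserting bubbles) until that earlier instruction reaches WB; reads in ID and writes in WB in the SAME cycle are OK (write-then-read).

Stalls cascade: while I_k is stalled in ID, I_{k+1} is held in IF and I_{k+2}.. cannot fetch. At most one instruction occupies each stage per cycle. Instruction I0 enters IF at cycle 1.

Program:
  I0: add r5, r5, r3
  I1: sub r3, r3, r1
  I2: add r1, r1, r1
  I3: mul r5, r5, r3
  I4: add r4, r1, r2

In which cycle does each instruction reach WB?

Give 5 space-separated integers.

Answer: 5 6 7 9 10

Derivation:
I0 add r5 <- r5,r3: IF@1 ID@2 stall=0 (-) EX@3 MEM@4 WB@5
I1 sub r3 <- r3,r1: IF@2 ID@3 stall=0 (-) EX@4 MEM@5 WB@6
I2 add r1 <- r1,r1: IF@3 ID@4 stall=0 (-) EX@5 MEM@6 WB@7
I3 mul r5 <- r5,r3: IF@4 ID@5 stall=1 (RAW on I1.r3 (WB@6)) EX@7 MEM@8 WB@9
I4 add r4 <- r1,r2: IF@5 ID@7 stall=0 (-) EX@8 MEM@9 WB@10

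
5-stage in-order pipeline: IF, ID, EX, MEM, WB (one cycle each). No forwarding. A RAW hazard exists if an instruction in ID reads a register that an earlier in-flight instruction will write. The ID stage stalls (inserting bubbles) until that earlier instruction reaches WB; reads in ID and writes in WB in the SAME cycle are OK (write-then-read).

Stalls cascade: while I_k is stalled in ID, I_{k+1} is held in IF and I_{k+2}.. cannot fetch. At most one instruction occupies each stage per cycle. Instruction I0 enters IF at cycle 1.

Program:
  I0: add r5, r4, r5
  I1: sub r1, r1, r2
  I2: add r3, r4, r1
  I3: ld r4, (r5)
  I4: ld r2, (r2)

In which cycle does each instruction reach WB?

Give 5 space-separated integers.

I0 add r5 <- r4,r5: IF@1 ID@2 stall=0 (-) EX@3 MEM@4 WB@5
I1 sub r1 <- r1,r2: IF@2 ID@3 stall=0 (-) EX@4 MEM@5 WB@6
I2 add r3 <- r4,r1: IF@3 ID@4 stall=2 (RAW on I1.r1 (WB@6)) EX@7 MEM@8 WB@9
I3 ld r4 <- r5: IF@4 ID@7 stall=0 (-) EX@8 MEM@9 WB@10
I4 ld r2 <- r2: IF@7 ID@8 stall=0 (-) EX@9 MEM@10 WB@11

Answer: 5 6 9 10 11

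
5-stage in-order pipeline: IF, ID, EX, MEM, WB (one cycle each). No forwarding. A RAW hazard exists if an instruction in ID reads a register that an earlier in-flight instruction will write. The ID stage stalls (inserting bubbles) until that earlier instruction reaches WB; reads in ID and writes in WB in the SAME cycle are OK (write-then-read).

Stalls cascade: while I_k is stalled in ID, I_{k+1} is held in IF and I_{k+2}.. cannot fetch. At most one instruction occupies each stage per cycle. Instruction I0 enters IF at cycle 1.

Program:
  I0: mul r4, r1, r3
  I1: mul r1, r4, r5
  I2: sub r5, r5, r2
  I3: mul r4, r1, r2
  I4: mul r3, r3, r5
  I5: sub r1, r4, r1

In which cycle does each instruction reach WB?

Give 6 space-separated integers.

I0 mul r4 <- r1,r3: IF@1 ID@2 stall=0 (-) EX@3 MEM@4 WB@5
I1 mul r1 <- r4,r5: IF@2 ID@3 stall=2 (RAW on I0.r4 (WB@5)) EX@6 MEM@7 WB@8
I2 sub r5 <- r5,r2: IF@3 ID@6 stall=0 (-) EX@7 MEM@8 WB@9
I3 mul r4 <- r1,r2: IF@6 ID@7 stall=1 (RAW on I1.r1 (WB@8)) EX@9 MEM@10 WB@11
I4 mul r3 <- r3,r5: IF@7 ID@9 stall=0 (-) EX@10 MEM@11 WB@12
I5 sub r1 <- r4,r1: IF@9 ID@10 stall=1 (RAW on I3.r4 (WB@11)) EX@12 MEM@13 WB@14

Answer: 5 8 9 11 12 14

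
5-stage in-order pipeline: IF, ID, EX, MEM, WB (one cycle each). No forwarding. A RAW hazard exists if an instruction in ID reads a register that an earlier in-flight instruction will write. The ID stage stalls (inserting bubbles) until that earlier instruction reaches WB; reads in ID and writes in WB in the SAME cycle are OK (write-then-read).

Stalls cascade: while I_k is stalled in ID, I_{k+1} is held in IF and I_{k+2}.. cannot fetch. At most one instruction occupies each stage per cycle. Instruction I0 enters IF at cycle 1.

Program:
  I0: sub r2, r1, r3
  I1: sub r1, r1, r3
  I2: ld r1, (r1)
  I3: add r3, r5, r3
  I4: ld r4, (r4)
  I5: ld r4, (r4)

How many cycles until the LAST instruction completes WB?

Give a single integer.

I0 sub r2 <- r1,r3: IF@1 ID@2 stall=0 (-) EX@3 MEM@4 WB@5
I1 sub r1 <- r1,r3: IF@2 ID@3 stall=0 (-) EX@4 MEM@5 WB@6
I2 ld r1 <- r1: IF@3 ID@4 stall=2 (RAW on I1.r1 (WB@6)) EX@7 MEM@8 WB@9
I3 add r3 <- r5,r3: IF@4 ID@7 stall=0 (-) EX@8 MEM@9 WB@10
I4 ld r4 <- r4: IF@7 ID@8 stall=0 (-) EX@9 MEM@10 WB@11
I5 ld r4 <- r4: IF@8 ID@9 stall=2 (RAW on I4.r4 (WB@11)) EX@12 MEM@13 WB@14

Answer: 14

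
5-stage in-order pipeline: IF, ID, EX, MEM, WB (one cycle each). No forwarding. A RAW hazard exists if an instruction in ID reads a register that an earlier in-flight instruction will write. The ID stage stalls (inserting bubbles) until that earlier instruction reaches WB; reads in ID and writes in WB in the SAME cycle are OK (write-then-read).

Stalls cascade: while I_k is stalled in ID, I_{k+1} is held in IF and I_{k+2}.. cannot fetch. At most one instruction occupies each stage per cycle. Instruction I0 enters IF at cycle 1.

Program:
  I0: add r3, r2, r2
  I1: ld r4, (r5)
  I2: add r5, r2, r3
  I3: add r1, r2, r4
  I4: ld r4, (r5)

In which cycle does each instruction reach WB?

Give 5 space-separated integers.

Answer: 5 6 8 9 11

Derivation:
I0 add r3 <- r2,r2: IF@1 ID@2 stall=0 (-) EX@3 MEM@4 WB@5
I1 ld r4 <- r5: IF@2 ID@3 stall=0 (-) EX@4 MEM@5 WB@6
I2 add r5 <- r2,r3: IF@3 ID@4 stall=1 (RAW on I0.r3 (WB@5)) EX@6 MEM@7 WB@8
I3 add r1 <- r2,r4: IF@4 ID@6 stall=0 (-) EX@7 MEM@8 WB@9
I4 ld r4 <- r5: IF@6 ID@7 stall=1 (RAW on I2.r5 (WB@8)) EX@9 MEM@10 WB@11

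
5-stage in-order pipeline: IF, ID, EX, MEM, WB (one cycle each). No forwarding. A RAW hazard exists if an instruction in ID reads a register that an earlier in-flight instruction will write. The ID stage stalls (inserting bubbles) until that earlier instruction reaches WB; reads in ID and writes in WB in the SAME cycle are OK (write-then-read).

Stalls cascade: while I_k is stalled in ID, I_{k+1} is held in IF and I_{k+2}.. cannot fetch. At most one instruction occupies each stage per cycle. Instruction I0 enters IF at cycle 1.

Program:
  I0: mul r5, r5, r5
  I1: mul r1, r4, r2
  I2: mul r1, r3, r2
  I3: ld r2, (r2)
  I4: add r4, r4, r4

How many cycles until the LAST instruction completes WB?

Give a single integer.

I0 mul r5 <- r5,r5: IF@1 ID@2 stall=0 (-) EX@3 MEM@4 WB@5
I1 mul r1 <- r4,r2: IF@2 ID@3 stall=0 (-) EX@4 MEM@5 WB@6
I2 mul r1 <- r3,r2: IF@3 ID@4 stall=0 (-) EX@5 MEM@6 WB@7
I3 ld r2 <- r2: IF@4 ID@5 stall=0 (-) EX@6 MEM@7 WB@8
I4 add r4 <- r4,r4: IF@5 ID@6 stall=0 (-) EX@7 MEM@8 WB@9

Answer: 9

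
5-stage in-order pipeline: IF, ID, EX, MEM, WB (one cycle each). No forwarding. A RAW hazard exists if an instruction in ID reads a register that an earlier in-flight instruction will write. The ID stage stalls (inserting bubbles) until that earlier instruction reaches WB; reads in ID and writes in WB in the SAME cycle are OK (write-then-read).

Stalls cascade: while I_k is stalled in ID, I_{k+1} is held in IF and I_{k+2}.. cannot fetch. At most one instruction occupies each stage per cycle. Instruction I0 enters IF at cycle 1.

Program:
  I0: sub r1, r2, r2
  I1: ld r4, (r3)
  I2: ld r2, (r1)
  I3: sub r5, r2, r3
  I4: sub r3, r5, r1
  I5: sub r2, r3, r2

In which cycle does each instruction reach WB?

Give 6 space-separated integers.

Answer: 5 6 8 11 14 17

Derivation:
I0 sub r1 <- r2,r2: IF@1 ID@2 stall=0 (-) EX@3 MEM@4 WB@5
I1 ld r4 <- r3: IF@2 ID@3 stall=0 (-) EX@4 MEM@5 WB@6
I2 ld r2 <- r1: IF@3 ID@4 stall=1 (RAW on I0.r1 (WB@5)) EX@6 MEM@7 WB@8
I3 sub r5 <- r2,r3: IF@4 ID@6 stall=2 (RAW on I2.r2 (WB@8)) EX@9 MEM@10 WB@11
I4 sub r3 <- r5,r1: IF@6 ID@9 stall=2 (RAW on I3.r5 (WB@11)) EX@12 MEM@13 WB@14
I5 sub r2 <- r3,r2: IF@9 ID@12 stall=2 (RAW on I4.r3 (WB@14)) EX@15 MEM@16 WB@17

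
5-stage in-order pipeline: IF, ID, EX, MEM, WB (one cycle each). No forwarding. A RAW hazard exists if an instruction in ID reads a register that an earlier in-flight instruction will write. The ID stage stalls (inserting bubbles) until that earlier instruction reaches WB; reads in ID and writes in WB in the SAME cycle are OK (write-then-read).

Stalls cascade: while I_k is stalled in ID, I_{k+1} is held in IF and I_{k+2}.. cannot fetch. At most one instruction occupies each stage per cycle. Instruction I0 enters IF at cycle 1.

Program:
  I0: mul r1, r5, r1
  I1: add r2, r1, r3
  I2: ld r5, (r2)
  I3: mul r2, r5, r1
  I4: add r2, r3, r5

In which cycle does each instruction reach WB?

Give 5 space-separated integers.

Answer: 5 8 11 14 15

Derivation:
I0 mul r1 <- r5,r1: IF@1 ID@2 stall=0 (-) EX@3 MEM@4 WB@5
I1 add r2 <- r1,r3: IF@2 ID@3 stall=2 (RAW on I0.r1 (WB@5)) EX@6 MEM@7 WB@8
I2 ld r5 <- r2: IF@3 ID@6 stall=2 (RAW on I1.r2 (WB@8)) EX@9 MEM@10 WB@11
I3 mul r2 <- r5,r1: IF@6 ID@9 stall=2 (RAW on I2.r5 (WB@11)) EX@12 MEM@13 WB@14
I4 add r2 <- r3,r5: IF@9 ID@12 stall=0 (-) EX@13 MEM@14 WB@15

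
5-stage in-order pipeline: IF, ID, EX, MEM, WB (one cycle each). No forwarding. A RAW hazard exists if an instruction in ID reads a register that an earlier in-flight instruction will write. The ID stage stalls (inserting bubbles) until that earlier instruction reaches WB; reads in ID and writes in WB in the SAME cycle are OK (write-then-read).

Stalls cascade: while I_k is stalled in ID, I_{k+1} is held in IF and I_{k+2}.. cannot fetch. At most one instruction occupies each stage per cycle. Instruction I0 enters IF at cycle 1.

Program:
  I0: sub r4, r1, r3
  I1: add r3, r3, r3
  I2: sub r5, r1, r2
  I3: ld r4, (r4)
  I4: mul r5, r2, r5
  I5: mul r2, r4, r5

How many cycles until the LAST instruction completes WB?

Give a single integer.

Answer: 13

Derivation:
I0 sub r4 <- r1,r3: IF@1 ID@2 stall=0 (-) EX@3 MEM@4 WB@5
I1 add r3 <- r3,r3: IF@2 ID@3 stall=0 (-) EX@4 MEM@5 WB@6
I2 sub r5 <- r1,r2: IF@3 ID@4 stall=0 (-) EX@5 MEM@6 WB@7
I3 ld r4 <- r4: IF@4 ID@5 stall=0 (-) EX@6 MEM@7 WB@8
I4 mul r5 <- r2,r5: IF@5 ID@6 stall=1 (RAW on I2.r5 (WB@7)) EX@8 MEM@9 WB@10
I5 mul r2 <- r4,r5: IF@6 ID@8 stall=2 (RAW on I4.r5 (WB@10)) EX@11 MEM@12 WB@13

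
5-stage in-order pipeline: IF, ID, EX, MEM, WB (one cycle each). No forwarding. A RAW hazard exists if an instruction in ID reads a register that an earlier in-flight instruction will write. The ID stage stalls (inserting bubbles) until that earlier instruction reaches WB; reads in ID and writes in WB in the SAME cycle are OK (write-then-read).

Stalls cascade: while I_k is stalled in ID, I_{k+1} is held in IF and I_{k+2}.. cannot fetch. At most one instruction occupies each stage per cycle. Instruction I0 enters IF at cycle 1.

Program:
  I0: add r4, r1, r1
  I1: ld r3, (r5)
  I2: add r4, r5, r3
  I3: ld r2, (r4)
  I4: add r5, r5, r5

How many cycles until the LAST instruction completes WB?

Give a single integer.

Answer: 13

Derivation:
I0 add r4 <- r1,r1: IF@1 ID@2 stall=0 (-) EX@3 MEM@4 WB@5
I1 ld r3 <- r5: IF@2 ID@3 stall=0 (-) EX@4 MEM@5 WB@6
I2 add r4 <- r5,r3: IF@3 ID@4 stall=2 (RAW on I1.r3 (WB@6)) EX@7 MEM@8 WB@9
I3 ld r2 <- r4: IF@4 ID@7 stall=2 (RAW on I2.r4 (WB@9)) EX@10 MEM@11 WB@12
I4 add r5 <- r5,r5: IF@7 ID@10 stall=0 (-) EX@11 MEM@12 WB@13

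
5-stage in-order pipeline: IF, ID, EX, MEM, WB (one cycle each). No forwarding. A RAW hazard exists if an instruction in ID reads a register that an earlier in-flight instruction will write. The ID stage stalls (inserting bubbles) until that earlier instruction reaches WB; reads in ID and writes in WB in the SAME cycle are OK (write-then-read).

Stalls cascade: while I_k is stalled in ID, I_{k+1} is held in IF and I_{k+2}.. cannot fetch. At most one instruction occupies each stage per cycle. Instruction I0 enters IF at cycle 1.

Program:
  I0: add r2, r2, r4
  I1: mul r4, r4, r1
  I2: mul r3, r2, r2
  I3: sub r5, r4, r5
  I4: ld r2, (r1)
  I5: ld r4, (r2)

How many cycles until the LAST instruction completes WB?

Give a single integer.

Answer: 13

Derivation:
I0 add r2 <- r2,r4: IF@1 ID@2 stall=0 (-) EX@3 MEM@4 WB@5
I1 mul r4 <- r4,r1: IF@2 ID@3 stall=0 (-) EX@4 MEM@5 WB@6
I2 mul r3 <- r2,r2: IF@3 ID@4 stall=1 (RAW on I0.r2 (WB@5)) EX@6 MEM@7 WB@8
I3 sub r5 <- r4,r5: IF@4 ID@6 stall=0 (-) EX@7 MEM@8 WB@9
I4 ld r2 <- r1: IF@6 ID@7 stall=0 (-) EX@8 MEM@9 WB@10
I5 ld r4 <- r2: IF@7 ID@8 stall=2 (RAW on I4.r2 (WB@10)) EX@11 MEM@12 WB@13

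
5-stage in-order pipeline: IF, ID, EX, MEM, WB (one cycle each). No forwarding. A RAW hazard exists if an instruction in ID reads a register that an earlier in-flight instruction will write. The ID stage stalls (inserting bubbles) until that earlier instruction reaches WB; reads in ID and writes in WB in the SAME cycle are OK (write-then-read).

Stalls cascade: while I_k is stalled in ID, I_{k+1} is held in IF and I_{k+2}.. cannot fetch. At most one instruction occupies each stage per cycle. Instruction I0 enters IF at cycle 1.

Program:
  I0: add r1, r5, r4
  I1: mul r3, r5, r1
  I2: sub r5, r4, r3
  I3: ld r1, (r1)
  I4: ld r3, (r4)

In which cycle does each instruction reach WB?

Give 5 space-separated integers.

Answer: 5 8 11 12 13

Derivation:
I0 add r1 <- r5,r4: IF@1 ID@2 stall=0 (-) EX@3 MEM@4 WB@5
I1 mul r3 <- r5,r1: IF@2 ID@3 stall=2 (RAW on I0.r1 (WB@5)) EX@6 MEM@7 WB@8
I2 sub r5 <- r4,r3: IF@3 ID@6 stall=2 (RAW on I1.r3 (WB@8)) EX@9 MEM@10 WB@11
I3 ld r1 <- r1: IF@6 ID@9 stall=0 (-) EX@10 MEM@11 WB@12
I4 ld r3 <- r4: IF@9 ID@10 stall=0 (-) EX@11 MEM@12 WB@13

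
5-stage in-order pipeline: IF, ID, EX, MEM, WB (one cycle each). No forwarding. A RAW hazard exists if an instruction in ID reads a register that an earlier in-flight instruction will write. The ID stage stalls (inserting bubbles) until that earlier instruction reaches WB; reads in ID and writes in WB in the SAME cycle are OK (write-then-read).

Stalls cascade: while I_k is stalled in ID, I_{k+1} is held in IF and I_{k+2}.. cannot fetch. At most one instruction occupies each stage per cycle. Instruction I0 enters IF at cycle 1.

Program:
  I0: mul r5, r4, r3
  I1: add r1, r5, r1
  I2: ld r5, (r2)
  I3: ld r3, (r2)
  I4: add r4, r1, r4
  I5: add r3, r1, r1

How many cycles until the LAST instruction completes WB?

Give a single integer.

Answer: 12

Derivation:
I0 mul r5 <- r4,r3: IF@1 ID@2 stall=0 (-) EX@3 MEM@4 WB@5
I1 add r1 <- r5,r1: IF@2 ID@3 stall=2 (RAW on I0.r5 (WB@5)) EX@6 MEM@7 WB@8
I2 ld r5 <- r2: IF@3 ID@6 stall=0 (-) EX@7 MEM@8 WB@9
I3 ld r3 <- r2: IF@6 ID@7 stall=0 (-) EX@8 MEM@9 WB@10
I4 add r4 <- r1,r4: IF@7 ID@8 stall=0 (-) EX@9 MEM@10 WB@11
I5 add r3 <- r1,r1: IF@8 ID@9 stall=0 (-) EX@10 MEM@11 WB@12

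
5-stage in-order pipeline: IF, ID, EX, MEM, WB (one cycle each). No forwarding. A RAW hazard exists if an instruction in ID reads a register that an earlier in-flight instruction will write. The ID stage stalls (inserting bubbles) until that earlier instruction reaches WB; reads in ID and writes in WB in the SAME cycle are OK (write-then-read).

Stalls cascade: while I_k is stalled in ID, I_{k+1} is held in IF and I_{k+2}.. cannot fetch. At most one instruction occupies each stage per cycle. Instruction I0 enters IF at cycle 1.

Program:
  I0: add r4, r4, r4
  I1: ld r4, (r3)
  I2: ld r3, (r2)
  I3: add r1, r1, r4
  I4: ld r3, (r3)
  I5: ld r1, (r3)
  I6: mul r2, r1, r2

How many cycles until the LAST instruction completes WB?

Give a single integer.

Answer: 16

Derivation:
I0 add r4 <- r4,r4: IF@1 ID@2 stall=0 (-) EX@3 MEM@4 WB@5
I1 ld r4 <- r3: IF@2 ID@3 stall=0 (-) EX@4 MEM@5 WB@6
I2 ld r3 <- r2: IF@3 ID@4 stall=0 (-) EX@5 MEM@6 WB@7
I3 add r1 <- r1,r4: IF@4 ID@5 stall=1 (RAW on I1.r4 (WB@6)) EX@7 MEM@8 WB@9
I4 ld r3 <- r3: IF@5 ID@7 stall=0 (-) EX@8 MEM@9 WB@10
I5 ld r1 <- r3: IF@7 ID@8 stall=2 (RAW on I4.r3 (WB@10)) EX@11 MEM@12 WB@13
I6 mul r2 <- r1,r2: IF@8 ID@11 stall=2 (RAW on I5.r1 (WB@13)) EX@14 MEM@15 WB@16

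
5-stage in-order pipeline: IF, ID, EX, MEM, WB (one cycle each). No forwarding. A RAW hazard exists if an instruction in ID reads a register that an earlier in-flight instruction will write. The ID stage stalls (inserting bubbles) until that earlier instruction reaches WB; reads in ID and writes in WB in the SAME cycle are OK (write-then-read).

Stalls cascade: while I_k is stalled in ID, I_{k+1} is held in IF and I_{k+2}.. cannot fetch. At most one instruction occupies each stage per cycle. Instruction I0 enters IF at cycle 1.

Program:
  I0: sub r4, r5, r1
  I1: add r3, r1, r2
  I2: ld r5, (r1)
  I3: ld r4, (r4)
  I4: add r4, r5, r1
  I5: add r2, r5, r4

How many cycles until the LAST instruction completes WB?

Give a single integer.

I0 sub r4 <- r5,r1: IF@1 ID@2 stall=0 (-) EX@3 MEM@4 WB@5
I1 add r3 <- r1,r2: IF@2 ID@3 stall=0 (-) EX@4 MEM@5 WB@6
I2 ld r5 <- r1: IF@3 ID@4 stall=0 (-) EX@5 MEM@6 WB@7
I3 ld r4 <- r4: IF@4 ID@5 stall=0 (-) EX@6 MEM@7 WB@8
I4 add r4 <- r5,r1: IF@5 ID@6 stall=1 (RAW on I2.r5 (WB@7)) EX@8 MEM@9 WB@10
I5 add r2 <- r5,r4: IF@6 ID@8 stall=2 (RAW on I4.r4 (WB@10)) EX@11 MEM@12 WB@13

Answer: 13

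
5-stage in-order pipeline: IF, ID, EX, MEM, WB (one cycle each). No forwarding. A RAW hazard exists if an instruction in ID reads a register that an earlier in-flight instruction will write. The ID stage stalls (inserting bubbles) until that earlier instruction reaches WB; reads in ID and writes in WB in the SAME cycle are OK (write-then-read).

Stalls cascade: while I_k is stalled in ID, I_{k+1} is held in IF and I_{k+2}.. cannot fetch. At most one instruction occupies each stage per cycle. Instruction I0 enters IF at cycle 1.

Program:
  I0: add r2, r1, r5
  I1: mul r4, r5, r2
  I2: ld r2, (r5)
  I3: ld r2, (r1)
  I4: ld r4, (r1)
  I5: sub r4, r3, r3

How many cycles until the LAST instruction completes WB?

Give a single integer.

I0 add r2 <- r1,r5: IF@1 ID@2 stall=0 (-) EX@3 MEM@4 WB@5
I1 mul r4 <- r5,r2: IF@2 ID@3 stall=2 (RAW on I0.r2 (WB@5)) EX@6 MEM@7 WB@8
I2 ld r2 <- r5: IF@3 ID@6 stall=0 (-) EX@7 MEM@8 WB@9
I3 ld r2 <- r1: IF@6 ID@7 stall=0 (-) EX@8 MEM@9 WB@10
I4 ld r4 <- r1: IF@7 ID@8 stall=0 (-) EX@9 MEM@10 WB@11
I5 sub r4 <- r3,r3: IF@8 ID@9 stall=0 (-) EX@10 MEM@11 WB@12

Answer: 12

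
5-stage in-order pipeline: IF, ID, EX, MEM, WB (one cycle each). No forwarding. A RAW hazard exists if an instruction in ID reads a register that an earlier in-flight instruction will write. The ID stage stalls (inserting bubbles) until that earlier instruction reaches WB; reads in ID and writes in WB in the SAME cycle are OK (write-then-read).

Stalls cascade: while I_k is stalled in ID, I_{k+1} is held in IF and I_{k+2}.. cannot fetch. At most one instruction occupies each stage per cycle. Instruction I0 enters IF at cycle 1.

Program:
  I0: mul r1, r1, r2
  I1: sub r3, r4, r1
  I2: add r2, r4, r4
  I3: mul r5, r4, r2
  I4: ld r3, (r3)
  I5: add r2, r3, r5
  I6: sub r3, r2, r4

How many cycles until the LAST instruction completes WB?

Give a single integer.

Answer: 19

Derivation:
I0 mul r1 <- r1,r2: IF@1 ID@2 stall=0 (-) EX@3 MEM@4 WB@5
I1 sub r3 <- r4,r1: IF@2 ID@3 stall=2 (RAW on I0.r1 (WB@5)) EX@6 MEM@7 WB@8
I2 add r2 <- r4,r4: IF@3 ID@6 stall=0 (-) EX@7 MEM@8 WB@9
I3 mul r5 <- r4,r2: IF@6 ID@7 stall=2 (RAW on I2.r2 (WB@9)) EX@10 MEM@11 WB@12
I4 ld r3 <- r3: IF@7 ID@10 stall=0 (-) EX@11 MEM@12 WB@13
I5 add r2 <- r3,r5: IF@10 ID@11 stall=2 (RAW on I4.r3 (WB@13)) EX@14 MEM@15 WB@16
I6 sub r3 <- r2,r4: IF@11 ID@14 stall=2 (RAW on I5.r2 (WB@16)) EX@17 MEM@18 WB@19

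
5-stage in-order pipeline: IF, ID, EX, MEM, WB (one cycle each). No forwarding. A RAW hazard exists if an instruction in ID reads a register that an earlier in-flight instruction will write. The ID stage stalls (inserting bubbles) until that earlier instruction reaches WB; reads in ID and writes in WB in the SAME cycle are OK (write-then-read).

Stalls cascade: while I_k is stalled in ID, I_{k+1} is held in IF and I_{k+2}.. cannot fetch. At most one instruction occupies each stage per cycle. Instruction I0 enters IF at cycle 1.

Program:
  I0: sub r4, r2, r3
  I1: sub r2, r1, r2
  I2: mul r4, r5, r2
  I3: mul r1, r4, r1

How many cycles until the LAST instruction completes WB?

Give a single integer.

Answer: 12

Derivation:
I0 sub r4 <- r2,r3: IF@1 ID@2 stall=0 (-) EX@3 MEM@4 WB@5
I1 sub r2 <- r1,r2: IF@2 ID@3 stall=0 (-) EX@4 MEM@5 WB@6
I2 mul r4 <- r5,r2: IF@3 ID@4 stall=2 (RAW on I1.r2 (WB@6)) EX@7 MEM@8 WB@9
I3 mul r1 <- r4,r1: IF@4 ID@7 stall=2 (RAW on I2.r4 (WB@9)) EX@10 MEM@11 WB@12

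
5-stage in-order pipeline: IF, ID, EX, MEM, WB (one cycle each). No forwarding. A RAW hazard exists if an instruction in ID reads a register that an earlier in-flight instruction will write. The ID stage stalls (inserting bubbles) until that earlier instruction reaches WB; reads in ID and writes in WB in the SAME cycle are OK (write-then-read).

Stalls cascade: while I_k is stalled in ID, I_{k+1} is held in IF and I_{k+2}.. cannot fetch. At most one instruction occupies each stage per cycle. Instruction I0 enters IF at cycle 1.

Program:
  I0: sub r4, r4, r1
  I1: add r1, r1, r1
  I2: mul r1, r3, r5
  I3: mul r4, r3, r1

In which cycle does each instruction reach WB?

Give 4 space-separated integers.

Answer: 5 6 7 10

Derivation:
I0 sub r4 <- r4,r1: IF@1 ID@2 stall=0 (-) EX@3 MEM@4 WB@5
I1 add r1 <- r1,r1: IF@2 ID@3 stall=0 (-) EX@4 MEM@5 WB@6
I2 mul r1 <- r3,r5: IF@3 ID@4 stall=0 (-) EX@5 MEM@6 WB@7
I3 mul r4 <- r3,r1: IF@4 ID@5 stall=2 (RAW on I2.r1 (WB@7)) EX@8 MEM@9 WB@10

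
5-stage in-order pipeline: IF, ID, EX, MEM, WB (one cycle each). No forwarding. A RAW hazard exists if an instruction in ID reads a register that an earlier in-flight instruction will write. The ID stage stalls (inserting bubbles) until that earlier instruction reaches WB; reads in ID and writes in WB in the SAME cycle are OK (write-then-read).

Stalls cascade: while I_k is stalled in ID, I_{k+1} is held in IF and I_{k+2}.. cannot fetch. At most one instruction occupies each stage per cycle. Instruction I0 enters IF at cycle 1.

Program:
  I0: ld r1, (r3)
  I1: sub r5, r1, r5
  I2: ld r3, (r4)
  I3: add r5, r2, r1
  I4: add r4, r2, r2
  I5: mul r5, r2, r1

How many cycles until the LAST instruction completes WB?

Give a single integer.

Answer: 12

Derivation:
I0 ld r1 <- r3: IF@1 ID@2 stall=0 (-) EX@3 MEM@4 WB@5
I1 sub r5 <- r1,r5: IF@2 ID@3 stall=2 (RAW on I0.r1 (WB@5)) EX@6 MEM@7 WB@8
I2 ld r3 <- r4: IF@3 ID@6 stall=0 (-) EX@7 MEM@8 WB@9
I3 add r5 <- r2,r1: IF@6 ID@7 stall=0 (-) EX@8 MEM@9 WB@10
I4 add r4 <- r2,r2: IF@7 ID@8 stall=0 (-) EX@9 MEM@10 WB@11
I5 mul r5 <- r2,r1: IF@8 ID@9 stall=0 (-) EX@10 MEM@11 WB@12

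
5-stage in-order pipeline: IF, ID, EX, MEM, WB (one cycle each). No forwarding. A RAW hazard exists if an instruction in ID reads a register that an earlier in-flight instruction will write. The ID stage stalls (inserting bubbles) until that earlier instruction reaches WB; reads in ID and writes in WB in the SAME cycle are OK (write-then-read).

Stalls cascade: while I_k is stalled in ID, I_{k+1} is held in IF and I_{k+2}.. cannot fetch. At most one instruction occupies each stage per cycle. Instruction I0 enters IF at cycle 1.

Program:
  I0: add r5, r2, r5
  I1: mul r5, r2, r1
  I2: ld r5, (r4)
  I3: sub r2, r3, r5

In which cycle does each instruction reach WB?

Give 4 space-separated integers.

I0 add r5 <- r2,r5: IF@1 ID@2 stall=0 (-) EX@3 MEM@4 WB@5
I1 mul r5 <- r2,r1: IF@2 ID@3 stall=0 (-) EX@4 MEM@5 WB@6
I2 ld r5 <- r4: IF@3 ID@4 stall=0 (-) EX@5 MEM@6 WB@7
I3 sub r2 <- r3,r5: IF@4 ID@5 stall=2 (RAW on I2.r5 (WB@7)) EX@8 MEM@9 WB@10

Answer: 5 6 7 10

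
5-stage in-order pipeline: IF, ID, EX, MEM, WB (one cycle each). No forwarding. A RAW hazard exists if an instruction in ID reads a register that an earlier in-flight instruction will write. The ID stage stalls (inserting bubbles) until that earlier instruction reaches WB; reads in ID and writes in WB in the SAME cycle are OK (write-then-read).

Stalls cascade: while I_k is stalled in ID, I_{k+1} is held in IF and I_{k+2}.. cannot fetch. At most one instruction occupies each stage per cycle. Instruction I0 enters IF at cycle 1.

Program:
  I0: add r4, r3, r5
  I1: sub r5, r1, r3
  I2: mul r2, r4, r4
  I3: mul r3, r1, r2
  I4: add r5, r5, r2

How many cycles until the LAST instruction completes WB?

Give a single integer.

I0 add r4 <- r3,r5: IF@1 ID@2 stall=0 (-) EX@3 MEM@4 WB@5
I1 sub r5 <- r1,r3: IF@2 ID@3 stall=0 (-) EX@4 MEM@5 WB@6
I2 mul r2 <- r4,r4: IF@3 ID@4 stall=1 (RAW on I0.r4 (WB@5)) EX@6 MEM@7 WB@8
I3 mul r3 <- r1,r2: IF@4 ID@6 stall=2 (RAW on I2.r2 (WB@8)) EX@9 MEM@10 WB@11
I4 add r5 <- r5,r2: IF@6 ID@9 stall=0 (-) EX@10 MEM@11 WB@12

Answer: 12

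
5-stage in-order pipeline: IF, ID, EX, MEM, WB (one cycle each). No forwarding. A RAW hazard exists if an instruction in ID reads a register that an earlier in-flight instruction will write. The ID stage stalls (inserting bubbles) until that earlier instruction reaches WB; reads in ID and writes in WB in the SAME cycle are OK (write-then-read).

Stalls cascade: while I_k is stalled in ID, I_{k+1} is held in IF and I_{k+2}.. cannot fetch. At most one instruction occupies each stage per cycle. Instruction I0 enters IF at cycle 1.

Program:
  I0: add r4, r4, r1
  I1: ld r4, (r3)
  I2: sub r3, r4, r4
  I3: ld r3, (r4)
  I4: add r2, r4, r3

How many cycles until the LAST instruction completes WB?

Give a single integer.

I0 add r4 <- r4,r1: IF@1 ID@2 stall=0 (-) EX@3 MEM@4 WB@5
I1 ld r4 <- r3: IF@2 ID@3 stall=0 (-) EX@4 MEM@5 WB@6
I2 sub r3 <- r4,r4: IF@3 ID@4 stall=2 (RAW on I1.r4 (WB@6)) EX@7 MEM@8 WB@9
I3 ld r3 <- r4: IF@4 ID@7 stall=0 (-) EX@8 MEM@9 WB@10
I4 add r2 <- r4,r3: IF@7 ID@8 stall=2 (RAW on I3.r3 (WB@10)) EX@11 MEM@12 WB@13

Answer: 13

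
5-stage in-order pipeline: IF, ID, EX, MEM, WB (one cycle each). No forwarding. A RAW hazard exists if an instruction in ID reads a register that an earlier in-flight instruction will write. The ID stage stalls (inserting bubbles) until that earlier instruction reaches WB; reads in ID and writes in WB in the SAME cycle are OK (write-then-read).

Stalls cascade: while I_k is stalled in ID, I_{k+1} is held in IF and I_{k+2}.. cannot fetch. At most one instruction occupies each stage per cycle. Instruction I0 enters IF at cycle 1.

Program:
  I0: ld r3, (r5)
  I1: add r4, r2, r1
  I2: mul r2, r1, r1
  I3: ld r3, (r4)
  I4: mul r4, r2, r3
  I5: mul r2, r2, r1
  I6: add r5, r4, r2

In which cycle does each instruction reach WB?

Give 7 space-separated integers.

I0 ld r3 <- r5: IF@1 ID@2 stall=0 (-) EX@3 MEM@4 WB@5
I1 add r4 <- r2,r1: IF@2 ID@3 stall=0 (-) EX@4 MEM@5 WB@6
I2 mul r2 <- r1,r1: IF@3 ID@4 stall=0 (-) EX@5 MEM@6 WB@7
I3 ld r3 <- r4: IF@4 ID@5 stall=1 (RAW on I1.r4 (WB@6)) EX@7 MEM@8 WB@9
I4 mul r4 <- r2,r3: IF@5 ID@7 stall=2 (RAW on I3.r3 (WB@9)) EX@10 MEM@11 WB@12
I5 mul r2 <- r2,r1: IF@7 ID@10 stall=0 (-) EX@11 MEM@12 WB@13
I6 add r5 <- r4,r2: IF@10 ID@11 stall=2 (RAW on I5.r2 (WB@13)) EX@14 MEM@15 WB@16

Answer: 5 6 7 9 12 13 16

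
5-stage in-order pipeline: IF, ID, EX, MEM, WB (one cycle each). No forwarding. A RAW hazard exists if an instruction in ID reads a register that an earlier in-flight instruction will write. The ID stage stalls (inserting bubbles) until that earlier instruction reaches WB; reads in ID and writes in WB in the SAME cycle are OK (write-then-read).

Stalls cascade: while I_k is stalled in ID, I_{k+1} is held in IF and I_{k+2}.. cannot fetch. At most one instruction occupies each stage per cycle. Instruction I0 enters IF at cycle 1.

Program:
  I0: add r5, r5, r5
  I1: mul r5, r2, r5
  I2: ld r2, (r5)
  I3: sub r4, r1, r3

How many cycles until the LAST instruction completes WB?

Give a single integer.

Answer: 12

Derivation:
I0 add r5 <- r5,r5: IF@1 ID@2 stall=0 (-) EX@3 MEM@4 WB@5
I1 mul r5 <- r2,r5: IF@2 ID@3 stall=2 (RAW on I0.r5 (WB@5)) EX@6 MEM@7 WB@8
I2 ld r2 <- r5: IF@3 ID@6 stall=2 (RAW on I1.r5 (WB@8)) EX@9 MEM@10 WB@11
I3 sub r4 <- r1,r3: IF@6 ID@9 stall=0 (-) EX@10 MEM@11 WB@12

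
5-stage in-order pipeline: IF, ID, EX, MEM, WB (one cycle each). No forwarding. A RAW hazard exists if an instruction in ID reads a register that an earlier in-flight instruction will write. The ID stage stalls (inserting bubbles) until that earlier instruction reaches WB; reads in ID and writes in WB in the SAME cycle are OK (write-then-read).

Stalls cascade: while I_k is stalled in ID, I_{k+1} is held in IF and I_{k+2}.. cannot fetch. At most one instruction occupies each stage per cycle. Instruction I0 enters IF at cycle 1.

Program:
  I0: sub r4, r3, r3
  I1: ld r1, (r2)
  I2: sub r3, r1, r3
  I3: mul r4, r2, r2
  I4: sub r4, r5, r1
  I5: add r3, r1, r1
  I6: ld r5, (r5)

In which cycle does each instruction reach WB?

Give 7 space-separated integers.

Answer: 5 6 9 10 11 12 13

Derivation:
I0 sub r4 <- r3,r3: IF@1 ID@2 stall=0 (-) EX@3 MEM@4 WB@5
I1 ld r1 <- r2: IF@2 ID@3 stall=0 (-) EX@4 MEM@5 WB@6
I2 sub r3 <- r1,r3: IF@3 ID@4 stall=2 (RAW on I1.r1 (WB@6)) EX@7 MEM@8 WB@9
I3 mul r4 <- r2,r2: IF@4 ID@7 stall=0 (-) EX@8 MEM@9 WB@10
I4 sub r4 <- r5,r1: IF@7 ID@8 stall=0 (-) EX@9 MEM@10 WB@11
I5 add r3 <- r1,r1: IF@8 ID@9 stall=0 (-) EX@10 MEM@11 WB@12
I6 ld r5 <- r5: IF@9 ID@10 stall=0 (-) EX@11 MEM@12 WB@13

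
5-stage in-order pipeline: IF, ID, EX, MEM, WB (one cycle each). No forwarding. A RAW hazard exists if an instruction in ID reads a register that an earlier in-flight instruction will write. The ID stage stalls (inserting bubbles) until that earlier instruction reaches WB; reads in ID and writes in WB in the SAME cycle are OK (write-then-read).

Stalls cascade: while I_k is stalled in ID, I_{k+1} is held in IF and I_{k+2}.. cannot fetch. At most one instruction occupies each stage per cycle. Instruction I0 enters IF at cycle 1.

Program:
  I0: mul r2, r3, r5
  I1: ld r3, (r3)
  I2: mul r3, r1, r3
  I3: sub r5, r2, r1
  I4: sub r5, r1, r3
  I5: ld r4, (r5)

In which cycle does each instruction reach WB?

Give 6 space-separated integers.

Answer: 5 6 9 10 12 15

Derivation:
I0 mul r2 <- r3,r5: IF@1 ID@2 stall=0 (-) EX@3 MEM@4 WB@5
I1 ld r3 <- r3: IF@2 ID@3 stall=0 (-) EX@4 MEM@5 WB@6
I2 mul r3 <- r1,r3: IF@3 ID@4 stall=2 (RAW on I1.r3 (WB@6)) EX@7 MEM@8 WB@9
I3 sub r5 <- r2,r1: IF@4 ID@7 stall=0 (-) EX@8 MEM@9 WB@10
I4 sub r5 <- r1,r3: IF@7 ID@8 stall=1 (RAW on I2.r3 (WB@9)) EX@10 MEM@11 WB@12
I5 ld r4 <- r5: IF@8 ID@10 stall=2 (RAW on I4.r5 (WB@12)) EX@13 MEM@14 WB@15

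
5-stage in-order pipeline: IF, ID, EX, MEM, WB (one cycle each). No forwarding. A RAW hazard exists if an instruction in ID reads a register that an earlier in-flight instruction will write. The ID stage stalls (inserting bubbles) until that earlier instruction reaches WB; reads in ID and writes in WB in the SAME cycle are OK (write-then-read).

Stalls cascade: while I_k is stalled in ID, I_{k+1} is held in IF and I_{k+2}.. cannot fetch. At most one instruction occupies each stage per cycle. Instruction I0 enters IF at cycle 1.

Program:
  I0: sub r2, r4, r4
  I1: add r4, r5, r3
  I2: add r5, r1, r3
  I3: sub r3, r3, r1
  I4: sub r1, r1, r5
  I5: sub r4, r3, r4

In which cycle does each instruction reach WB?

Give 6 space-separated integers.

I0 sub r2 <- r4,r4: IF@1 ID@2 stall=0 (-) EX@3 MEM@4 WB@5
I1 add r4 <- r5,r3: IF@2 ID@3 stall=0 (-) EX@4 MEM@5 WB@6
I2 add r5 <- r1,r3: IF@3 ID@4 stall=0 (-) EX@5 MEM@6 WB@7
I3 sub r3 <- r3,r1: IF@4 ID@5 stall=0 (-) EX@6 MEM@7 WB@8
I4 sub r1 <- r1,r5: IF@5 ID@6 stall=1 (RAW on I2.r5 (WB@7)) EX@8 MEM@9 WB@10
I5 sub r4 <- r3,r4: IF@6 ID@8 stall=0 (-) EX@9 MEM@10 WB@11

Answer: 5 6 7 8 10 11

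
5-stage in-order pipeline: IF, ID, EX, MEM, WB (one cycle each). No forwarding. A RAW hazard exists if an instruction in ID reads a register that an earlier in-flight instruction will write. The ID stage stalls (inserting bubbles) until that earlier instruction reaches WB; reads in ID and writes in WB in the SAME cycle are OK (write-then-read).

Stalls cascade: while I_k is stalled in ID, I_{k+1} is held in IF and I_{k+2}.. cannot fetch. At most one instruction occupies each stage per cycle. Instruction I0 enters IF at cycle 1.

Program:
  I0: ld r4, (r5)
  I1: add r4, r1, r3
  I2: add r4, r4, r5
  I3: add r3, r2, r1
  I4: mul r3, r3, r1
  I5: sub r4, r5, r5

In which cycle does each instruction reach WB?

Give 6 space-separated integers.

Answer: 5 6 9 10 13 14

Derivation:
I0 ld r4 <- r5: IF@1 ID@2 stall=0 (-) EX@3 MEM@4 WB@5
I1 add r4 <- r1,r3: IF@2 ID@3 stall=0 (-) EX@4 MEM@5 WB@6
I2 add r4 <- r4,r5: IF@3 ID@4 stall=2 (RAW on I1.r4 (WB@6)) EX@7 MEM@8 WB@9
I3 add r3 <- r2,r1: IF@4 ID@7 stall=0 (-) EX@8 MEM@9 WB@10
I4 mul r3 <- r3,r1: IF@7 ID@8 stall=2 (RAW on I3.r3 (WB@10)) EX@11 MEM@12 WB@13
I5 sub r4 <- r5,r5: IF@8 ID@11 stall=0 (-) EX@12 MEM@13 WB@14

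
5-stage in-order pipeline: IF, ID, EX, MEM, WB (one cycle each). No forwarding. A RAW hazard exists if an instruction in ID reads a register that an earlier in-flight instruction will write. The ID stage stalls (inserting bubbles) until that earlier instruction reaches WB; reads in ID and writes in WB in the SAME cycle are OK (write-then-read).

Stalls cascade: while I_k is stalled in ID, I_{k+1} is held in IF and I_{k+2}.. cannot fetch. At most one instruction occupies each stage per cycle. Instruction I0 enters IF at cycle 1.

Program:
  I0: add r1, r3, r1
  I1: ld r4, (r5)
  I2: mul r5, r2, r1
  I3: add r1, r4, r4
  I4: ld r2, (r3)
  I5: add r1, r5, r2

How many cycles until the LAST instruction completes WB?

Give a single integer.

I0 add r1 <- r3,r1: IF@1 ID@2 stall=0 (-) EX@3 MEM@4 WB@5
I1 ld r4 <- r5: IF@2 ID@3 stall=0 (-) EX@4 MEM@5 WB@6
I2 mul r5 <- r2,r1: IF@3 ID@4 stall=1 (RAW on I0.r1 (WB@5)) EX@6 MEM@7 WB@8
I3 add r1 <- r4,r4: IF@4 ID@6 stall=0 (-) EX@7 MEM@8 WB@9
I4 ld r2 <- r3: IF@6 ID@7 stall=0 (-) EX@8 MEM@9 WB@10
I5 add r1 <- r5,r2: IF@7 ID@8 stall=2 (RAW on I4.r2 (WB@10)) EX@11 MEM@12 WB@13

Answer: 13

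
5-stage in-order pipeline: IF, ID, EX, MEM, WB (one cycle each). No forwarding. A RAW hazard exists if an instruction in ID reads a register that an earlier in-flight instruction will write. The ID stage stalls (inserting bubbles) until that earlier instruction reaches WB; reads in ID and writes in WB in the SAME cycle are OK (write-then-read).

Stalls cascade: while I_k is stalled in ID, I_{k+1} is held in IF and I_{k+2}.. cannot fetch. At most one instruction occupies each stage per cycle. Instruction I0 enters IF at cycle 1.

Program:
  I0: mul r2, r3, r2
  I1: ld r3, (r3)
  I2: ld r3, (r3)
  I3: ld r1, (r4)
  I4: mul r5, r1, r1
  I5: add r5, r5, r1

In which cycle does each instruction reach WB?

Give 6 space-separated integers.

Answer: 5 6 9 10 13 16

Derivation:
I0 mul r2 <- r3,r2: IF@1 ID@2 stall=0 (-) EX@3 MEM@4 WB@5
I1 ld r3 <- r3: IF@2 ID@3 stall=0 (-) EX@4 MEM@5 WB@6
I2 ld r3 <- r3: IF@3 ID@4 stall=2 (RAW on I1.r3 (WB@6)) EX@7 MEM@8 WB@9
I3 ld r1 <- r4: IF@4 ID@7 stall=0 (-) EX@8 MEM@9 WB@10
I4 mul r5 <- r1,r1: IF@7 ID@8 stall=2 (RAW on I3.r1 (WB@10)) EX@11 MEM@12 WB@13
I5 add r5 <- r5,r1: IF@8 ID@11 stall=2 (RAW on I4.r5 (WB@13)) EX@14 MEM@15 WB@16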